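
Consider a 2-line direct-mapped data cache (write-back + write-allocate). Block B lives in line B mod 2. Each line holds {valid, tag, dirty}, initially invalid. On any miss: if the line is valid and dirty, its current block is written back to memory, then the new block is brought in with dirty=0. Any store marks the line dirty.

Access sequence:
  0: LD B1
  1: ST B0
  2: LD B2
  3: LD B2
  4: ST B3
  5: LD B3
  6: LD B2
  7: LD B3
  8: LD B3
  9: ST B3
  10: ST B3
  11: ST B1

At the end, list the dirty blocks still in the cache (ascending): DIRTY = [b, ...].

DIRTY = [1]

0: R B1 → L1 miss [-]
1: W B0 → L0 miss [D]
2: R B2 → L0 miss wb→B0 [-]
3: R B2 → L0 hit [-]
4: W B3 → L1 miss [D]
5: R B3 → L1 hit [D]
6: R B2 → L0 hit [-]
7: R B3 → L1 hit [D]
8: R B3 → L1 hit [D]
9: W B3 → L1 hit [D]
10: W B3 → L1 hit [D]
11: W B1 → L1 miss wb→B3 [D]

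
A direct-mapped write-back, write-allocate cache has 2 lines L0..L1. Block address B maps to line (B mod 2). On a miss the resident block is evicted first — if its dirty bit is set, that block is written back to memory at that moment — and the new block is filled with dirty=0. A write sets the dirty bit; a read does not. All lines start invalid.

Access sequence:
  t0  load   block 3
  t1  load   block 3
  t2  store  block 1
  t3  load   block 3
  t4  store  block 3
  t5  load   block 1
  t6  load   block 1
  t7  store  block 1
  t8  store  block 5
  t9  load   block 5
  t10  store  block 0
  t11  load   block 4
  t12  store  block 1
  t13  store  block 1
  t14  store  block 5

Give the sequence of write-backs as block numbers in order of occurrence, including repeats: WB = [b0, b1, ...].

0: R B3 → L1 miss [-]
1: R B3 → L1 hit [-]
2: W B1 → L1 miss [D]
3: R B3 → L1 miss wb→B1 [-]
4: W B3 → L1 hit [D]
5: R B1 → L1 miss wb→B3 [-]
6: R B1 → L1 hit [-]
7: W B1 → L1 hit [D]
8: W B5 → L1 miss wb→B1 [D]
9: R B5 → L1 hit [D]
10: W B0 → L0 miss [D]
11: R B4 → L0 miss wb→B0 [-]
12: W B1 → L1 miss wb→B5 [D]
13: W B1 → L1 hit [D]
14: W B5 → L1 miss wb→B1 [D]

WB = [1, 3, 1, 0, 5, 1]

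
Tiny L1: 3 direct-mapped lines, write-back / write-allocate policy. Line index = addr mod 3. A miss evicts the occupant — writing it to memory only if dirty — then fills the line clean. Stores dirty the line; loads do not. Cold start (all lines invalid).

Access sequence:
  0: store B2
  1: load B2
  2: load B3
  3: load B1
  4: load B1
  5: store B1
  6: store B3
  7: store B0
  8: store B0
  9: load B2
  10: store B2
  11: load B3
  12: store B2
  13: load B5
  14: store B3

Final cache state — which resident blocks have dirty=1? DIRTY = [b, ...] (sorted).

DIRTY = [1, 3]

0: W B2 → L2 miss [D]
1: R B2 → L2 hit [D]
2: R B3 → L0 miss [-]
3: R B1 → L1 miss [-]
4: R B1 → L1 hit [-]
5: W B1 → L1 hit [D]
6: W B3 → L0 hit [D]
7: W B0 → L0 miss wb→B3 [D]
8: W B0 → L0 hit [D]
9: R B2 → L2 hit [D]
10: W B2 → L2 hit [D]
11: R B3 → L0 miss wb→B0 [-]
12: W B2 → L2 hit [D]
13: R B5 → L2 miss wb→B2 [-]
14: W B3 → L0 hit [D]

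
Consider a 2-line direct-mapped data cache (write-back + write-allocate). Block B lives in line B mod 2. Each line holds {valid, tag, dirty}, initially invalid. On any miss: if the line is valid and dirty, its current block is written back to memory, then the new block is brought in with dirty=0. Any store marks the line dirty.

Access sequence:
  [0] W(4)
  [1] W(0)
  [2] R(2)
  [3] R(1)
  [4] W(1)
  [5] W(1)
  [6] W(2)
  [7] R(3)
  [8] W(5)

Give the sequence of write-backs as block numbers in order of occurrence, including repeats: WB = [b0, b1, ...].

0: W B4 -> L0 miss  d=D]
1: W B0 -> L0 miss wb->B4  d=D]
2: R B2 -> L0 miss wb->B0  d=-]
3: R B1 -> L1 miss  d=-]
4: W B1 -> L1 hit  d=D]
5: W B1 -> L1 hit  d=D]
6: W B2 -> L0 hit  d=D]
7: R B3 -> L1 miss wb->B1  d=-]
8: W B5 -> L1 miss  d=D]

WB = [4, 0, 1]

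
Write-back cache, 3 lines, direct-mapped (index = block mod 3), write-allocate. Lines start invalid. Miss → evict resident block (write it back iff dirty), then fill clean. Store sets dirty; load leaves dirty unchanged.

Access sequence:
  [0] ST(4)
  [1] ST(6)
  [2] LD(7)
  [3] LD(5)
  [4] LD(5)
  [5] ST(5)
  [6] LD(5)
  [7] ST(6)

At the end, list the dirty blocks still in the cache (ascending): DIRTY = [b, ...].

DIRTY = [5, 6]

  0 | W B4 → L1 miss [D]
  1 | W B6 → L0 miss [D]
  2 | R B7 → L1 miss wb→B4 [-]
  3 | R B5 → L2 miss [-]
  4 | R B5 → L2 hit [-]
  5 | W B5 → L2 hit [D]
  6 | R B5 → L2 hit [D]
  7 | W B6 → L0 hit [D]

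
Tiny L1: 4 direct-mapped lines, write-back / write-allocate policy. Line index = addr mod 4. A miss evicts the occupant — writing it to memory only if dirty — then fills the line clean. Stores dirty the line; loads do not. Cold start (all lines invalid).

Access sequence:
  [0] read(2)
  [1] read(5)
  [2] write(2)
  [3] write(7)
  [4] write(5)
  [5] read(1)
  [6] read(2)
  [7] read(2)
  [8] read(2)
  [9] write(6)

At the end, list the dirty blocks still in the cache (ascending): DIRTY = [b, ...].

DIRTY = [6, 7]

0: R B2 → L2 miss [-]
1: R B5 → L1 miss [-]
2: W B2 → L2 hit [D]
3: W B7 → L3 miss [D]
4: W B5 → L1 hit [D]
5: R B1 → L1 miss wb→B5 [-]
6: R B2 → L2 hit [D]
7: R B2 → L2 hit [D]
8: R B2 → L2 hit [D]
9: W B6 → L2 miss wb→B2 [D]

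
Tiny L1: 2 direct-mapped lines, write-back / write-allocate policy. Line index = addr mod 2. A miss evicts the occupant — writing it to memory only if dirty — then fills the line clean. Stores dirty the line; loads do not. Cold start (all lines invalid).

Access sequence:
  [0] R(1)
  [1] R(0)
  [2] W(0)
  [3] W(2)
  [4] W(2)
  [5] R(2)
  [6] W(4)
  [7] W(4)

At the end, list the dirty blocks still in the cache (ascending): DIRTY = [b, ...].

DIRTY = [4]

0: R B1 -> L1 miss  d=-]
1: R B0 -> L0 miss  d=-]
2: W B0 -> L0 hit  d=D]
3: W B2 -> L0 miss wb->B0  d=D]
4: W B2 -> L0 hit  d=D]
5: R B2 -> L0 hit  d=D]
6: W B4 -> L0 miss wb->B2  d=D]
7: W B4 -> L0 hit  d=D]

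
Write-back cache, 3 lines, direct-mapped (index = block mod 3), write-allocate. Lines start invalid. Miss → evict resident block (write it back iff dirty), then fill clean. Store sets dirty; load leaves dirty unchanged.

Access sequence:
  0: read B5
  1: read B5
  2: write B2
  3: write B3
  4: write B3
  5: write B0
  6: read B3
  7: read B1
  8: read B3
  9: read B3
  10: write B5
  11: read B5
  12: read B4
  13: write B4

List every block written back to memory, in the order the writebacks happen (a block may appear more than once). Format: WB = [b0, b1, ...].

WB = [3, 0, 2]

  0 | R B5 → L2 miss [-]
  1 | R B5 → L2 hit [-]
  2 | W B2 → L2 miss [D]
  3 | W B3 → L0 miss [D]
  4 | W B3 → L0 hit [D]
  5 | W B0 → L0 miss wb→B3 [D]
  6 | R B3 → L0 miss wb→B0 [-]
  7 | R B1 → L1 miss [-]
  8 | R B3 → L0 hit [-]
  9 | R B3 → L0 hit [-]
  10 | W B5 → L2 miss wb→B2 [D]
  11 | R B5 → L2 hit [D]
  12 | R B4 → L1 miss [-]
  13 | W B4 → L1 hit [D]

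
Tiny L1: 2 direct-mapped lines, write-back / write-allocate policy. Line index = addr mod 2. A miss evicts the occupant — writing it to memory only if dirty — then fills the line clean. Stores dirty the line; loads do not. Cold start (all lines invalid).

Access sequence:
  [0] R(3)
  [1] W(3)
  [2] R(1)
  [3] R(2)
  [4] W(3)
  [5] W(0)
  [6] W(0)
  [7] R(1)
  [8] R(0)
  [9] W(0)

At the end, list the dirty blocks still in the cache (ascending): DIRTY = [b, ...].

DIRTY = [0]

0: R B3 -> L1 miss  d=-]
1: W B3 -> L1 hit  d=D]
2: R B1 -> L1 miss wb->B3  d=-]
3: R B2 -> L0 miss  d=-]
4: W B3 -> L1 miss  d=D]
5: W B0 -> L0 miss  d=D]
6: W B0 -> L0 hit  d=D]
7: R B1 -> L1 miss wb->B3  d=-]
8: R B0 -> L0 hit  d=D]
9: W B0 -> L0 hit  d=D]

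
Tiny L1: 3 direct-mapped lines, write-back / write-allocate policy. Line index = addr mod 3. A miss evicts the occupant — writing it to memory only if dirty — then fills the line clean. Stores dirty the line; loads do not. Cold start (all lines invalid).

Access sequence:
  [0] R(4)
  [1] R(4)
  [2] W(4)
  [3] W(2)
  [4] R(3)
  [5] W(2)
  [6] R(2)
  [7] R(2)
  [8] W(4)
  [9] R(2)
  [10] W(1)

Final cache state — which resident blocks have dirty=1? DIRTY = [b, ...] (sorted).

DIRTY = [1, 2]

0: R B4 -> L1 miss  d=-]
1: R B4 -> L1 hit  d=-]
2: W B4 -> L1 hit  d=D]
3: W B2 -> L2 miss  d=D]
4: R B3 -> L0 miss  d=-]
5: W B2 -> L2 hit  d=D]
6: R B2 -> L2 hit  d=D]
7: R B2 -> L2 hit  d=D]
8: W B4 -> L1 hit  d=D]
9: R B2 -> L2 hit  d=D]
10: W B1 -> L1 miss wb->B4  d=D]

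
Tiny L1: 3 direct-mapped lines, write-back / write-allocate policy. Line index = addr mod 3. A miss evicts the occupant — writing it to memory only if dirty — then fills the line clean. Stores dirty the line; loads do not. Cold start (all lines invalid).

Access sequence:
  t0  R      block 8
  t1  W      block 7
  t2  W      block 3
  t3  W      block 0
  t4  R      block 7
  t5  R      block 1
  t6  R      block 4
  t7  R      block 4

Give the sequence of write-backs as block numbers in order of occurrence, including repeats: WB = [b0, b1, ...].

WB = [3, 7]

  0 | R B8 → L2 miss [-]
  1 | W B7 → L1 miss [D]
  2 | W B3 → L0 miss [D]
  3 | W B0 → L0 miss wb→B3 [D]
  4 | R B7 → L1 hit [D]
  5 | R B1 → L1 miss wb→B7 [-]
  6 | R B4 → L1 miss [-]
  7 | R B4 → L1 hit [-]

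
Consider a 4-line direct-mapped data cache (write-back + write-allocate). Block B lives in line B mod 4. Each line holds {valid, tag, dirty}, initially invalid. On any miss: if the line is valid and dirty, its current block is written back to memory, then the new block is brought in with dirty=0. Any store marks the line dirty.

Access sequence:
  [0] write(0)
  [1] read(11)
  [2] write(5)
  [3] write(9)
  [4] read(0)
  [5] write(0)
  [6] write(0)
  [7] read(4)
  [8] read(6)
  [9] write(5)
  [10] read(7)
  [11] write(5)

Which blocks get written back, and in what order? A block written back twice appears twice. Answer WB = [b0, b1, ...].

0: W B0 → L0 miss [D]
1: R B11 → L3 miss [-]
2: W B5 → L1 miss [D]
3: W B9 → L1 miss wb→B5 [D]
4: R B0 → L0 hit [D]
5: W B0 → L0 hit [D]
6: W B0 → L0 hit [D]
7: R B4 → L0 miss wb→B0 [-]
8: R B6 → L2 miss [-]
9: W B5 → L1 miss wb→B9 [D]
10: R B7 → L3 miss [-]
11: W B5 → L1 hit [D]

WB = [5, 0, 9]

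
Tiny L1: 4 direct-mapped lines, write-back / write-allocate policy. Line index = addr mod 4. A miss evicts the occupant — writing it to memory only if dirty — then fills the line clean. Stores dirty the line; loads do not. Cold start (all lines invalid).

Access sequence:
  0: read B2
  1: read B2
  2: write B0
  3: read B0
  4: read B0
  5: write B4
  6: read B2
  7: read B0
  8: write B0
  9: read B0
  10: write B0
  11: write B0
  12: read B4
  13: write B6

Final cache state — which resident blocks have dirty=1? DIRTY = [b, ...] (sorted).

  0 | R B2 → L2 miss [-]
  1 | R B2 → L2 hit [-]
  2 | W B0 → L0 miss [D]
  3 | R B0 → L0 hit [D]
  4 | R B0 → L0 hit [D]
  5 | W B4 → L0 miss wb→B0 [D]
  6 | R B2 → L2 hit [-]
  7 | R B0 → L0 miss wb→B4 [-]
  8 | W B0 → L0 hit [D]
  9 | R B0 → L0 hit [D]
  10 | W B0 → L0 hit [D]
  11 | W B0 → L0 hit [D]
  12 | R B4 → L0 miss wb→B0 [-]
  13 | W B6 → L2 miss [D]

DIRTY = [6]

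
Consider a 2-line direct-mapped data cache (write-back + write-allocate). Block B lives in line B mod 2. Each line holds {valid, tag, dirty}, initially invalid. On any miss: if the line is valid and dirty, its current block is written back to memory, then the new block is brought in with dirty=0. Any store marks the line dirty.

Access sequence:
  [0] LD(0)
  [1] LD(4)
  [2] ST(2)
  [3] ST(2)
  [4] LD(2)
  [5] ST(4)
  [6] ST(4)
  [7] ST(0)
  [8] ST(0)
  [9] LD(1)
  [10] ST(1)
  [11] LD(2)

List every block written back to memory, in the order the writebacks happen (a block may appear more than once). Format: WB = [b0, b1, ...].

  0 | R B0 → L0 miss [-]
  1 | R B4 → L0 miss [-]
  2 | W B2 → L0 miss [D]
  3 | W B2 → L0 hit [D]
  4 | R B2 → L0 hit [D]
  5 | W B4 → L0 miss wb→B2 [D]
  6 | W B4 → L0 hit [D]
  7 | W B0 → L0 miss wb→B4 [D]
  8 | W B0 → L0 hit [D]
  9 | R B1 → L1 miss [-]
  10 | W B1 → L1 hit [D]
  11 | R B2 → L0 miss wb→B0 [-]

WB = [2, 4, 0]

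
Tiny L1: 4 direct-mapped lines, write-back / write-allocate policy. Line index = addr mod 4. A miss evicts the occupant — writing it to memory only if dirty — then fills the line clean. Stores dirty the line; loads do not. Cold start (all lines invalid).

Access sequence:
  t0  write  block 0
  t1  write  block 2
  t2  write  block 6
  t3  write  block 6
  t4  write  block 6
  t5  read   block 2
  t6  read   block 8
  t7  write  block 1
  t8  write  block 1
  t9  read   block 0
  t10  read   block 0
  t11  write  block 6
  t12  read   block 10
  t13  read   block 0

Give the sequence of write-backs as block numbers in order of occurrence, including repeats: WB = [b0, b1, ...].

WB = [2, 6, 0, 6]

0: W B0 → L0 miss [D]
1: W B2 → L2 miss [D]
2: W B6 → L2 miss wb→B2 [D]
3: W B6 → L2 hit [D]
4: W B6 → L2 hit [D]
5: R B2 → L2 miss wb→B6 [-]
6: R B8 → L0 miss wb→B0 [-]
7: W B1 → L1 miss [D]
8: W B1 → L1 hit [D]
9: R B0 → L0 miss [-]
10: R B0 → L0 hit [-]
11: W B6 → L2 miss [D]
12: R B10 → L2 miss wb→B6 [-]
13: R B0 → L0 hit [-]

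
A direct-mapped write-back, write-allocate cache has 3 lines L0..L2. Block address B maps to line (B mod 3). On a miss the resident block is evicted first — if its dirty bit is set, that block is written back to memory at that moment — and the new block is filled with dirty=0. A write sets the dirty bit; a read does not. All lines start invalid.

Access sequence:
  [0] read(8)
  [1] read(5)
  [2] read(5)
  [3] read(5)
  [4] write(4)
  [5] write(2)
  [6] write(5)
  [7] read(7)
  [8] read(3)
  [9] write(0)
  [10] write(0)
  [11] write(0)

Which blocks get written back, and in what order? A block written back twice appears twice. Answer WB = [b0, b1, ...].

WB = [2, 4]

  0 | R B8 → L2 miss [-]
  1 | R B5 → L2 miss [-]
  2 | R B5 → L2 hit [-]
  3 | R B5 → L2 hit [-]
  4 | W B4 → L1 miss [D]
  5 | W B2 → L2 miss [D]
  6 | W B5 → L2 miss wb→B2 [D]
  7 | R B7 → L1 miss wb→B4 [-]
  8 | R B3 → L0 miss [-]
  9 | W B0 → L0 miss [D]
  10 | W B0 → L0 hit [D]
  11 | W B0 → L0 hit [D]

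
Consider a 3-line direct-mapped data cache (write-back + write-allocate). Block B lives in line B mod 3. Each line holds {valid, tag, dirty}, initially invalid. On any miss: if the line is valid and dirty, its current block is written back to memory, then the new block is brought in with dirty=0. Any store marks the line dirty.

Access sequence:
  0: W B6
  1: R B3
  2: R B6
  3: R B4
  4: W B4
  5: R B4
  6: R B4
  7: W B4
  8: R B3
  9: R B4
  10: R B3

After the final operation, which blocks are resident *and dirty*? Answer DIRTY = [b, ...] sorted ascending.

  0 | W B6 → L0 miss [D]
  1 | R B3 → L0 miss wb→B6 [-]
  2 | R B6 → L0 miss [-]
  3 | R B4 → L1 miss [-]
  4 | W B4 → L1 hit [D]
  5 | R B4 → L1 hit [D]
  6 | R B4 → L1 hit [D]
  7 | W B4 → L1 hit [D]
  8 | R B3 → L0 miss [-]
  9 | R B4 → L1 hit [D]
  10 | R B3 → L0 hit [-]

DIRTY = [4]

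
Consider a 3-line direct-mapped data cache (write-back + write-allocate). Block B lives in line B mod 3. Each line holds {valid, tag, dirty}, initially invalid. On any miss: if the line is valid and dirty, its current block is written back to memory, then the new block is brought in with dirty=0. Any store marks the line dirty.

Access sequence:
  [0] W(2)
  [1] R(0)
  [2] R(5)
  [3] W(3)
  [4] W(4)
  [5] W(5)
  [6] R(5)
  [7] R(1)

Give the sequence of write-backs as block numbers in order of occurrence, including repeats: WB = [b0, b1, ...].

0: W B2 → L2 miss [D]
1: R B0 → L0 miss [-]
2: R B5 → L2 miss wb→B2 [-]
3: W B3 → L0 miss [D]
4: W B4 → L1 miss [D]
5: W B5 → L2 hit [D]
6: R B5 → L2 hit [D]
7: R B1 → L1 miss wb→B4 [-]

WB = [2, 4]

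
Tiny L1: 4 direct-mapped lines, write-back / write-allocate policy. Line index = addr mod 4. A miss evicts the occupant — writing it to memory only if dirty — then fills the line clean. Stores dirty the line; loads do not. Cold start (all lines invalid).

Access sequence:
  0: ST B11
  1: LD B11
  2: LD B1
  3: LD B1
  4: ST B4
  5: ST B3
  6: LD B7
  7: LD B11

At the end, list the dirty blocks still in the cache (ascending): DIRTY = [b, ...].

DIRTY = [4]

0: W B11 → L3 miss [D]
1: R B11 → L3 hit [D]
2: R B1 → L1 miss [-]
3: R B1 → L1 hit [-]
4: W B4 → L0 miss [D]
5: W B3 → L3 miss wb→B11 [D]
6: R B7 → L3 miss wb→B3 [-]
7: R B11 → L3 miss [-]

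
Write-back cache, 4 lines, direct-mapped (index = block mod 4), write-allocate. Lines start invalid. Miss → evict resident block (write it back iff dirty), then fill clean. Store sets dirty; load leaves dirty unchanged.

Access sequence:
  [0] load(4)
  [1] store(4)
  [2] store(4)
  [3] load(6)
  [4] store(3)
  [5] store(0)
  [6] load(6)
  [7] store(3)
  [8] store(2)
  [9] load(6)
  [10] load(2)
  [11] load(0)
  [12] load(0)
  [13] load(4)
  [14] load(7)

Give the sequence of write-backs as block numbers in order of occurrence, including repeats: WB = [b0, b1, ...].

  0 | R B4 → L0 miss [-]
  1 | W B4 → L0 hit [D]
  2 | W B4 → L0 hit [D]
  3 | R B6 → L2 miss [-]
  4 | W B3 → L3 miss [D]
  5 | W B0 → L0 miss wb→B4 [D]
  6 | R B6 → L2 hit [-]
  7 | W B3 → L3 hit [D]
  8 | W B2 → L2 miss [D]
  9 | R B6 → L2 miss wb→B2 [-]
  10 | R B2 → L2 miss [-]
  11 | R B0 → L0 hit [D]
  12 | R B0 → L0 hit [D]
  13 | R B4 → L0 miss wb→B0 [-]
  14 | R B7 → L3 miss wb→B3 [-]

WB = [4, 2, 0, 3]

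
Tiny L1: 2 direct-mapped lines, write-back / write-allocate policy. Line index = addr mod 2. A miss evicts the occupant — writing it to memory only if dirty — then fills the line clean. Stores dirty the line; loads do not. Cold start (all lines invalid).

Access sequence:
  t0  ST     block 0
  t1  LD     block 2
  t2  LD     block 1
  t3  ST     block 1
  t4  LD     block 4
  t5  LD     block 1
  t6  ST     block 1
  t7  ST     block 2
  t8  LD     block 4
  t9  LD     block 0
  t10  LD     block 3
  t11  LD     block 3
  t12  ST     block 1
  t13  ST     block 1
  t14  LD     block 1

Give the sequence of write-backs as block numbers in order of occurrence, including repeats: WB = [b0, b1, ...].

  0 | W B0 → L0 miss [D]
  1 | R B2 → L0 miss wb→B0 [-]
  2 | R B1 → L1 miss [-]
  3 | W B1 → L1 hit [D]
  4 | R B4 → L0 miss [-]
  5 | R B1 → L1 hit [D]
  6 | W B1 → L1 hit [D]
  7 | W B2 → L0 miss [D]
  8 | R B4 → L0 miss wb→B2 [-]
  9 | R B0 → L0 miss [-]
  10 | R B3 → L1 miss wb→B1 [-]
  11 | R B3 → L1 hit [-]
  12 | W B1 → L1 miss [D]
  13 | W B1 → L1 hit [D]
  14 | R B1 → L1 hit [D]

WB = [0, 2, 1]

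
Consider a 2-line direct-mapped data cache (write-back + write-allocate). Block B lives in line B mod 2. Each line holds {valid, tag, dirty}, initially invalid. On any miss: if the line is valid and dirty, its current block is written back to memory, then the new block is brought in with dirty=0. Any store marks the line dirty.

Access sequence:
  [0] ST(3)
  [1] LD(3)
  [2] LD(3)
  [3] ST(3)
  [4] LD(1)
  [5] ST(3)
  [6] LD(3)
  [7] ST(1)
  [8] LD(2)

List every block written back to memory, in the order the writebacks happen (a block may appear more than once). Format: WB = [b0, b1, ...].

0: W B3 -> L1 miss  d=D]
1: R B3 -> L1 hit  d=D]
2: R B3 -> L1 hit  d=D]
3: W B3 -> L1 hit  d=D]
4: R B1 -> L1 miss wb->B3  d=-]
5: W B3 -> L1 miss  d=D]
6: R B3 -> L1 hit  d=D]
7: W B1 -> L1 miss wb->B3  d=D]
8: R B2 -> L0 miss  d=-]

WB = [3, 3]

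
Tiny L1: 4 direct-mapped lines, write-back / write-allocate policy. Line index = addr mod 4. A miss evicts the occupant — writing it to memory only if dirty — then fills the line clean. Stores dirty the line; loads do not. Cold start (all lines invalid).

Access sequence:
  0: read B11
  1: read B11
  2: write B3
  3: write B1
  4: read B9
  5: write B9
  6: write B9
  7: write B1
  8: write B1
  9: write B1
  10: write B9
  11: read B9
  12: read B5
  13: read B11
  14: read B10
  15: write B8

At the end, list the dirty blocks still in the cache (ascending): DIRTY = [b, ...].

0: R B11 -> L3 miss  d=-]
1: R B11 -> L3 hit  d=-]
2: W B3 -> L3 miss  d=D]
3: W B1 -> L1 miss  d=D]
4: R B9 -> L1 miss wb->B1  d=-]
5: W B9 -> L1 hit  d=D]
6: W B9 -> L1 hit  d=D]
7: W B1 -> L1 miss wb->B9  d=D]
8: W B1 -> L1 hit  d=D]
9: W B1 -> L1 hit  d=D]
10: W B9 -> L1 miss wb->B1  d=D]
11: R B9 -> L1 hit  d=D]
12: R B5 -> L1 miss wb->B9  d=-]
13: R B11 -> L3 miss wb->B3  d=-]
14: R B10 -> L2 miss  d=-]
15: W B8 -> L0 miss  d=D]

DIRTY = [8]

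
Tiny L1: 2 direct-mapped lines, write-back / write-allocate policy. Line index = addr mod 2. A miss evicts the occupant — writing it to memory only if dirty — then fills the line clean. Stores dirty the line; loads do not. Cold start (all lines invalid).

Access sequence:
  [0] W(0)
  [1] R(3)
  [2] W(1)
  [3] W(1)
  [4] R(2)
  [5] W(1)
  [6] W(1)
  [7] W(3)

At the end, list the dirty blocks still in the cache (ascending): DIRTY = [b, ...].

  0 | W B0 → L0 miss [D]
  1 | R B3 → L1 miss [-]
  2 | W B1 → L1 miss [D]
  3 | W B1 → L1 hit [D]
  4 | R B2 → L0 miss wb→B0 [-]
  5 | W B1 → L1 hit [D]
  6 | W B1 → L1 hit [D]
  7 | W B3 → L1 miss wb→B1 [D]

DIRTY = [3]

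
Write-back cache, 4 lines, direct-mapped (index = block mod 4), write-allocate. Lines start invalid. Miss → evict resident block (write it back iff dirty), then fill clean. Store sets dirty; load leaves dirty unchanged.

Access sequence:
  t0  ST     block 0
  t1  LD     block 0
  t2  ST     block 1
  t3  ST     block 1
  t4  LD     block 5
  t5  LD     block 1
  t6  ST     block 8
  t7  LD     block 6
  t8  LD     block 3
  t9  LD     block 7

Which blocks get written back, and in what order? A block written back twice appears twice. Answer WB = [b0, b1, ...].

0: W B0 -> L0 miss  d=D]
1: R B0 -> L0 hit  d=D]
2: W B1 -> L1 miss  d=D]
3: W B1 -> L1 hit  d=D]
4: R B5 -> L1 miss wb->B1  d=-]
5: R B1 -> L1 miss  d=-]
6: W B8 -> L0 miss wb->B0  d=D]
7: R B6 -> L2 miss  d=-]
8: R B3 -> L3 miss  d=-]
9: R B7 -> L3 miss  d=-]

WB = [1, 0]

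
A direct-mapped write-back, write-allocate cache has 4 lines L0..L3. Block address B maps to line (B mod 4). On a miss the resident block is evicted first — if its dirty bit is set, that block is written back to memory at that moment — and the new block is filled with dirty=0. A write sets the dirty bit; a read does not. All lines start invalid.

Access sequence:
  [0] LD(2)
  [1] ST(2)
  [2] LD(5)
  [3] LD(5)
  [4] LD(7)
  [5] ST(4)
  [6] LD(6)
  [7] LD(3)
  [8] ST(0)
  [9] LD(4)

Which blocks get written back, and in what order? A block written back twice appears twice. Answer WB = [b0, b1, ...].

0: R B2 → L2 miss [-]
1: W B2 → L2 hit [D]
2: R B5 → L1 miss [-]
3: R B5 → L1 hit [-]
4: R B7 → L3 miss [-]
5: W B4 → L0 miss [D]
6: R B6 → L2 miss wb→B2 [-]
7: R B3 → L3 miss [-]
8: W B0 → L0 miss wb→B4 [D]
9: R B4 → L0 miss wb→B0 [-]

WB = [2, 4, 0]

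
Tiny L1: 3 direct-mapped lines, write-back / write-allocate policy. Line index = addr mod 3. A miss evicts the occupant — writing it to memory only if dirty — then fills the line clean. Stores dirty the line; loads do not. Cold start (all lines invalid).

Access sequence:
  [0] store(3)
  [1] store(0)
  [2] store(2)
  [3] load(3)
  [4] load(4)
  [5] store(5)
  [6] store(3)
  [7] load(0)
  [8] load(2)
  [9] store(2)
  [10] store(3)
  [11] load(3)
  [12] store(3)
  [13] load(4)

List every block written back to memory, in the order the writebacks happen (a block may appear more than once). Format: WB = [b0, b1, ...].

0: W B3 → L0 miss [D]
1: W B0 → L0 miss wb→B3 [D]
2: W B2 → L2 miss [D]
3: R B3 → L0 miss wb→B0 [-]
4: R B4 → L1 miss [-]
5: W B5 → L2 miss wb→B2 [D]
6: W B3 → L0 hit [D]
7: R B0 → L0 miss wb→B3 [-]
8: R B2 → L2 miss wb→B5 [-]
9: W B2 → L2 hit [D]
10: W B3 → L0 miss [D]
11: R B3 → L0 hit [D]
12: W B3 → L0 hit [D]
13: R B4 → L1 hit [-]

WB = [3, 0, 2, 3, 5]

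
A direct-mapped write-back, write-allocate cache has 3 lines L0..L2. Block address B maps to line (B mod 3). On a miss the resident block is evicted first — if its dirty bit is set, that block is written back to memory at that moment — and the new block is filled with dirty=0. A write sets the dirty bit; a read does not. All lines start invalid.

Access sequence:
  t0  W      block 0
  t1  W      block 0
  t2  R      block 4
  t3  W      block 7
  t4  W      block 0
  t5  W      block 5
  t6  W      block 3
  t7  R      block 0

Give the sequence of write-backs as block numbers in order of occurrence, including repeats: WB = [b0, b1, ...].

WB = [0, 3]

0: W B0 -> L0 miss  d=D]
1: W B0 -> L0 hit  d=D]
2: R B4 -> L1 miss  d=-]
3: W B7 -> L1 miss  d=D]
4: W B0 -> L0 hit  d=D]
5: W B5 -> L2 miss  d=D]
6: W B3 -> L0 miss wb->B0  d=D]
7: R B0 -> L0 miss wb->B3  d=-]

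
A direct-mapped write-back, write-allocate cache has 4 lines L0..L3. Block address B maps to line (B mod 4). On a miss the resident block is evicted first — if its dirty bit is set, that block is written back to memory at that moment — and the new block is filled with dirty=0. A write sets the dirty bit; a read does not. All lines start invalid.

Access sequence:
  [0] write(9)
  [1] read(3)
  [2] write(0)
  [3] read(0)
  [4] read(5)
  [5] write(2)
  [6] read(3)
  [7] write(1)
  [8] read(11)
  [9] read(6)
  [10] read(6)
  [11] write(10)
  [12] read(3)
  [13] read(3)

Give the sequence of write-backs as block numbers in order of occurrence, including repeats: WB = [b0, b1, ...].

0: W B9 -> L1 miss  d=D]
1: R B3 -> L3 miss  d=-]
2: W B0 -> L0 miss  d=D]
3: R B0 -> L0 hit  d=D]
4: R B5 -> L1 miss wb->B9  d=-]
5: W B2 -> L2 miss  d=D]
6: R B3 -> L3 hit  d=-]
7: W B1 -> L1 miss  d=D]
8: R B11 -> L3 miss  d=-]
9: R B6 -> L2 miss wb->B2  d=-]
10: R B6 -> L2 hit  d=-]
11: W B10 -> L2 miss  d=D]
12: R B3 -> L3 miss  d=-]
13: R B3 -> L3 hit  d=-]

WB = [9, 2]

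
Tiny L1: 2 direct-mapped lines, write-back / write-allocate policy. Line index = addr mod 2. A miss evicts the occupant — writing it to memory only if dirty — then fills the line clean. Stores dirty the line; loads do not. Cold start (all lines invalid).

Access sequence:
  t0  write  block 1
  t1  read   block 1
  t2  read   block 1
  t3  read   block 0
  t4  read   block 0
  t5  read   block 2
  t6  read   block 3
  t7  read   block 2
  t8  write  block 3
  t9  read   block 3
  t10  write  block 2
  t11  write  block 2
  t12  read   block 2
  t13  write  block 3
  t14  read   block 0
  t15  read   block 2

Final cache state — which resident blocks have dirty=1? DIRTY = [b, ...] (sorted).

0: W B1 -> L1 miss  d=D]
1: R B1 -> L1 hit  d=D]
2: R B1 -> L1 hit  d=D]
3: R B0 -> L0 miss  d=-]
4: R B0 -> L0 hit  d=-]
5: R B2 -> L0 miss  d=-]
6: R B3 -> L1 miss wb->B1  d=-]
7: R B2 -> L0 hit  d=-]
8: W B3 -> L1 hit  d=D]
9: R B3 -> L1 hit  d=D]
10: W B2 -> L0 hit  d=D]
11: W B2 -> L0 hit  d=D]
12: R B2 -> L0 hit  d=D]
13: W B3 -> L1 hit  d=D]
14: R B0 -> L0 miss wb->B2  d=-]
15: R B2 -> L0 miss  d=-]

DIRTY = [3]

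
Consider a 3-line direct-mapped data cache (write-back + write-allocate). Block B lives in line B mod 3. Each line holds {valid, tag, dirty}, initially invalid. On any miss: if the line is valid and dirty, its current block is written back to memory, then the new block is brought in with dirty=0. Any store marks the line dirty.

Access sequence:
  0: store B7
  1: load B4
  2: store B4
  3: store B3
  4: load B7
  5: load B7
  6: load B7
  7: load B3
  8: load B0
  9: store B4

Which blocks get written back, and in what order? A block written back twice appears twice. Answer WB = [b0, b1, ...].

WB = [7, 4, 3]

0: W B7 → L1 miss [D]
1: R B4 → L1 miss wb→B7 [-]
2: W B4 → L1 hit [D]
3: W B3 → L0 miss [D]
4: R B7 → L1 miss wb→B4 [-]
5: R B7 → L1 hit [-]
6: R B7 → L1 hit [-]
7: R B3 → L0 hit [D]
8: R B0 → L0 miss wb→B3 [-]
9: W B4 → L1 miss [D]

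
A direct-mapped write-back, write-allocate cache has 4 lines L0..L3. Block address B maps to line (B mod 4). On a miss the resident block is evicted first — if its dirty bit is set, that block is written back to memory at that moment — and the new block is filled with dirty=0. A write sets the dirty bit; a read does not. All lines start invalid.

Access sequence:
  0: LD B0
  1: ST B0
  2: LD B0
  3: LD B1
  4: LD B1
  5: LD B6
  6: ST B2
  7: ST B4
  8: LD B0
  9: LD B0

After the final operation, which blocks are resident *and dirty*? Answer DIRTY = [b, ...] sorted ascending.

  0 | R B0 → L0 miss [-]
  1 | W B0 → L0 hit [D]
  2 | R B0 → L0 hit [D]
  3 | R B1 → L1 miss [-]
  4 | R B1 → L1 hit [-]
  5 | R B6 → L2 miss [-]
  6 | W B2 → L2 miss [D]
  7 | W B4 → L0 miss wb→B0 [D]
  8 | R B0 → L0 miss wb→B4 [-]
  9 | R B0 → L0 hit [-]

DIRTY = [2]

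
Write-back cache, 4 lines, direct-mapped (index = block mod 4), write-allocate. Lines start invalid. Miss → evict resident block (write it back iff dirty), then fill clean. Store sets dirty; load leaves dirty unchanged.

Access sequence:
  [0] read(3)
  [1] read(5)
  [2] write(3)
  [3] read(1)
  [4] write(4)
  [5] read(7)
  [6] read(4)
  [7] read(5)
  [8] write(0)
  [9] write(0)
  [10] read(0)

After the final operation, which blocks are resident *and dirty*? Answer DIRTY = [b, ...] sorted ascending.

DIRTY = [0]

  0 | R B3 → L3 miss [-]
  1 | R B5 → L1 miss [-]
  2 | W B3 → L3 hit [D]
  3 | R B1 → L1 miss [-]
  4 | W B4 → L0 miss [D]
  5 | R B7 → L3 miss wb→B3 [-]
  6 | R B4 → L0 hit [D]
  7 | R B5 → L1 miss [-]
  8 | W B0 → L0 miss wb→B4 [D]
  9 | W B0 → L0 hit [D]
  10 | R B0 → L0 hit [D]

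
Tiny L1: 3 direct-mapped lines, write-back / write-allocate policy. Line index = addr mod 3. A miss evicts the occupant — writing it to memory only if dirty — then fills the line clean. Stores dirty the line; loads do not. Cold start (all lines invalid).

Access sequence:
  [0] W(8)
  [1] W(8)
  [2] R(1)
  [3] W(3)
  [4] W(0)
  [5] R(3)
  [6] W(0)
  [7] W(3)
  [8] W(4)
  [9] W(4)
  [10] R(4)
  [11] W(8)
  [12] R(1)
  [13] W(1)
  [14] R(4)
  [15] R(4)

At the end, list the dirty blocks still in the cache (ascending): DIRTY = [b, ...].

0: W B8 → L2 miss [D]
1: W B8 → L2 hit [D]
2: R B1 → L1 miss [-]
3: W B3 → L0 miss [D]
4: W B0 → L0 miss wb→B3 [D]
5: R B3 → L0 miss wb→B0 [-]
6: W B0 → L0 miss [D]
7: W B3 → L0 miss wb→B0 [D]
8: W B4 → L1 miss [D]
9: W B4 → L1 hit [D]
10: R B4 → L1 hit [D]
11: W B8 → L2 hit [D]
12: R B1 → L1 miss wb→B4 [-]
13: W B1 → L1 hit [D]
14: R B4 → L1 miss wb→B1 [-]
15: R B4 → L1 hit [-]

DIRTY = [3, 8]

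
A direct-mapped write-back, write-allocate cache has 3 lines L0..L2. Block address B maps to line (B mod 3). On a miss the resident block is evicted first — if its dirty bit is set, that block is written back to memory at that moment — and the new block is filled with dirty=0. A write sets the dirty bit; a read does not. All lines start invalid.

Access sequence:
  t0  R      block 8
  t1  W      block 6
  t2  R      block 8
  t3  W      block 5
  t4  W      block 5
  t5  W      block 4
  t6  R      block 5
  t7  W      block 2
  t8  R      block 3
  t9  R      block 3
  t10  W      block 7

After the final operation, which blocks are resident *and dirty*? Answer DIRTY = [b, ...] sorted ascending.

DIRTY = [2, 7]

0: R B8 -> L2 miss  d=-]
1: W B6 -> L0 miss  d=D]
2: R B8 -> L2 hit  d=-]
3: W B5 -> L2 miss  d=D]
4: W B5 -> L2 hit  d=D]
5: W B4 -> L1 miss  d=D]
6: R B5 -> L2 hit  d=D]
7: W B2 -> L2 miss wb->B5  d=D]
8: R B3 -> L0 miss wb->B6  d=-]
9: R B3 -> L0 hit  d=-]
10: W B7 -> L1 miss wb->B4  d=D]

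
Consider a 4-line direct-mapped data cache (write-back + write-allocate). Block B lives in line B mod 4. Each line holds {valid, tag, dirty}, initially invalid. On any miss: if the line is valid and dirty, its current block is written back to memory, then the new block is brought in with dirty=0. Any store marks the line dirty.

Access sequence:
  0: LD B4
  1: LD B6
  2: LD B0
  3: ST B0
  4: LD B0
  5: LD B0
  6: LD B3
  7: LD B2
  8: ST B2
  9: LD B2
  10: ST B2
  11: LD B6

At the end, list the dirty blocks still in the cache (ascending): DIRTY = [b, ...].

0: R B4 -> L0 miss  d=-]
1: R B6 -> L2 miss  d=-]
2: R B0 -> L0 miss  d=-]
3: W B0 -> L0 hit  d=D]
4: R B0 -> L0 hit  d=D]
5: R B0 -> L0 hit  d=D]
6: R B3 -> L3 miss  d=-]
7: R B2 -> L2 miss  d=-]
8: W B2 -> L2 hit  d=D]
9: R B2 -> L2 hit  d=D]
10: W B2 -> L2 hit  d=D]
11: R B6 -> L2 miss wb->B2  d=-]

DIRTY = [0]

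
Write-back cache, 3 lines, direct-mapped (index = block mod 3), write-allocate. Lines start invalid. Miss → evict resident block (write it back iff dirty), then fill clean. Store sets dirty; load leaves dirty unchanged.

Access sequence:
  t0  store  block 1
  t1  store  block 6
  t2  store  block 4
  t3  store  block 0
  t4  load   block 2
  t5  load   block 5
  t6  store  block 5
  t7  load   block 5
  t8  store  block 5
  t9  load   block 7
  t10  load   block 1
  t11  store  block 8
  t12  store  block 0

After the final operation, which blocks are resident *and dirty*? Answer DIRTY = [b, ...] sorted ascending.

0: W B1 -> L1 miss  d=D]
1: W B6 -> L0 miss  d=D]
2: W B4 -> L1 miss wb->B1  d=D]
3: W B0 -> L0 miss wb->B6  d=D]
4: R B2 -> L2 miss  d=-]
5: R B5 -> L2 miss  d=-]
6: W B5 -> L2 hit  d=D]
7: R B5 -> L2 hit  d=D]
8: W B5 -> L2 hit  d=D]
9: R B7 -> L1 miss wb->B4  d=-]
10: R B1 -> L1 miss  d=-]
11: W B8 -> L2 miss wb->B5  d=D]
12: W B0 -> L0 hit  d=D]

DIRTY = [0, 8]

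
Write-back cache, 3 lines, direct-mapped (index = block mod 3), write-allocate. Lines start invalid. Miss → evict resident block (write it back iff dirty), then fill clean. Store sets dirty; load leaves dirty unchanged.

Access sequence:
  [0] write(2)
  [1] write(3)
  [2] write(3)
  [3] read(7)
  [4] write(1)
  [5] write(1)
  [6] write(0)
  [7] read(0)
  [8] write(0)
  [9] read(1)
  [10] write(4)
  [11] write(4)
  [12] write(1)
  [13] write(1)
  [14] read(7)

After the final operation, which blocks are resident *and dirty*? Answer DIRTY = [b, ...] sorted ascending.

0: W B2 -> L2 miss  d=D]
1: W B3 -> L0 miss  d=D]
2: W B3 -> L0 hit  d=D]
3: R B7 -> L1 miss  d=-]
4: W B1 -> L1 miss  d=D]
5: W B1 -> L1 hit  d=D]
6: W B0 -> L0 miss wb->B3  d=D]
7: R B0 -> L0 hit  d=D]
8: W B0 -> L0 hit  d=D]
9: R B1 -> L1 hit  d=D]
10: W B4 -> L1 miss wb->B1  d=D]
11: W B4 -> L1 hit  d=D]
12: W B1 -> L1 miss wb->B4  d=D]
13: W B1 -> L1 hit  d=D]
14: R B7 -> L1 miss wb->B1  d=-]

DIRTY = [0, 2]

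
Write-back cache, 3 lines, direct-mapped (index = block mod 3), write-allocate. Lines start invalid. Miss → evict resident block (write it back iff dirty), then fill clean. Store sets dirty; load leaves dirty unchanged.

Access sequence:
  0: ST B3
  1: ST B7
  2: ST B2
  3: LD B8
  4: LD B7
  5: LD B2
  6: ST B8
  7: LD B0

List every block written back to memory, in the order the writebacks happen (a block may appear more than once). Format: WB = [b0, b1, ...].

WB = [2, 3]

  0 | W B3 → L0 miss [D]
  1 | W B7 → L1 miss [D]
  2 | W B2 → L2 miss [D]
  3 | R B8 → L2 miss wb→B2 [-]
  4 | R B7 → L1 hit [D]
  5 | R B2 → L2 miss [-]
  6 | W B8 → L2 miss [D]
  7 | R B0 → L0 miss wb→B3 [-]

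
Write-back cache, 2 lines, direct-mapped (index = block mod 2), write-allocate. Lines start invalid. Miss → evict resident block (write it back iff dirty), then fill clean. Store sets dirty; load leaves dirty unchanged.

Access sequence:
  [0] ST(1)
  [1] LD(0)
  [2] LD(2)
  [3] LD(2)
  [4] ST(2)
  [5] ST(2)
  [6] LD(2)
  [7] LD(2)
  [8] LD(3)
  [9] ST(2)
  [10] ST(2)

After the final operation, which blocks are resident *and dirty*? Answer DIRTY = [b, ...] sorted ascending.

  0 | W B1 → L1 miss [D]
  1 | R B0 → L0 miss [-]
  2 | R B2 → L0 miss [-]
  3 | R B2 → L0 hit [-]
  4 | W B2 → L0 hit [D]
  5 | W B2 → L0 hit [D]
  6 | R B2 → L0 hit [D]
  7 | R B2 → L0 hit [D]
  8 | R B3 → L1 miss wb→B1 [-]
  9 | W B2 → L0 hit [D]
  10 | W B2 → L0 hit [D]

DIRTY = [2]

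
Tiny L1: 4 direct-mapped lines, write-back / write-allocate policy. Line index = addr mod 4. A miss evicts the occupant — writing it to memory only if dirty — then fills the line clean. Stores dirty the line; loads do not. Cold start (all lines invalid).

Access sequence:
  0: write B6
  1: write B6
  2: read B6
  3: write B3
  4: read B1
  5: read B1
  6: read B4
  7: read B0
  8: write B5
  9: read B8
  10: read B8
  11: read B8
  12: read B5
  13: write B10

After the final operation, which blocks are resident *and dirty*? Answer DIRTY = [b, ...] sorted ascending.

DIRTY = [3, 5, 10]

  0 | W B6 → L2 miss [D]
  1 | W B6 → L2 hit [D]
  2 | R B6 → L2 hit [D]
  3 | W B3 → L3 miss [D]
  4 | R B1 → L1 miss [-]
  5 | R B1 → L1 hit [-]
  6 | R B4 → L0 miss [-]
  7 | R B0 → L0 miss [-]
  8 | W B5 → L1 miss [D]
  9 | R B8 → L0 miss [-]
  10 | R B8 → L0 hit [-]
  11 | R B8 → L0 hit [-]
  12 | R B5 → L1 hit [D]
  13 | W B10 → L2 miss wb→B6 [D]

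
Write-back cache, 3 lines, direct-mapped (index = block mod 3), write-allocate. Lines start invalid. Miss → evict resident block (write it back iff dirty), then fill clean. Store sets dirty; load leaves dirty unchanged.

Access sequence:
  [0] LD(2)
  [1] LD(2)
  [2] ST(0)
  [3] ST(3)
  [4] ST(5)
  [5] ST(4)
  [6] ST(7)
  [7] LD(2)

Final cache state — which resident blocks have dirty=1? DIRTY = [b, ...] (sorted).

0: R B2 → L2 miss [-]
1: R B2 → L2 hit [-]
2: W B0 → L0 miss [D]
3: W B3 → L0 miss wb→B0 [D]
4: W B5 → L2 miss [D]
5: W B4 → L1 miss [D]
6: W B7 → L1 miss wb→B4 [D]
7: R B2 → L2 miss wb→B5 [-]

DIRTY = [3, 7]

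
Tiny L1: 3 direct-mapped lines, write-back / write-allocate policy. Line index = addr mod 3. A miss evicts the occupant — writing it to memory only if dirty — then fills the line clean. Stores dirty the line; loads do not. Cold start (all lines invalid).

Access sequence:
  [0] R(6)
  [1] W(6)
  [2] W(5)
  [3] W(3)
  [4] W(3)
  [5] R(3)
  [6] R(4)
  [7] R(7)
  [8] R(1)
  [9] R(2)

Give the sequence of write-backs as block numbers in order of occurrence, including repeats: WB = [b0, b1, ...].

0: R B6 -> L0 miss  d=-]
1: W B6 -> L0 hit  d=D]
2: W B5 -> L2 miss  d=D]
3: W B3 -> L0 miss wb->B6  d=D]
4: W B3 -> L0 hit  d=D]
5: R B3 -> L0 hit  d=D]
6: R B4 -> L1 miss  d=-]
7: R B7 -> L1 miss  d=-]
8: R B1 -> L1 miss  d=-]
9: R B2 -> L2 miss wb->B5  d=-]

WB = [6, 5]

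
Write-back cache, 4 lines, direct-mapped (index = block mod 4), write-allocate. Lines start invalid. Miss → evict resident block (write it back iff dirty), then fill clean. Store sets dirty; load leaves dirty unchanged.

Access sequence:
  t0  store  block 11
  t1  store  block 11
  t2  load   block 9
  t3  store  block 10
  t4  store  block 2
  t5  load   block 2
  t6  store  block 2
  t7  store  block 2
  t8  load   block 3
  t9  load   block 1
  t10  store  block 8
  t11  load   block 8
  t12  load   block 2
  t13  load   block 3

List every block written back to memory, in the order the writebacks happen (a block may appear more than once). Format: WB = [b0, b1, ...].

WB = [10, 11]

0: W B11 -> L3 miss  d=D]
1: W B11 -> L3 hit  d=D]
2: R B9 -> L1 miss  d=-]
3: W B10 -> L2 miss  d=D]
4: W B2 -> L2 miss wb->B10  d=D]
5: R B2 -> L2 hit  d=D]
6: W B2 -> L2 hit  d=D]
7: W B2 -> L2 hit  d=D]
8: R B3 -> L3 miss wb->B11  d=-]
9: R B1 -> L1 miss  d=-]
10: W B8 -> L0 miss  d=D]
11: R B8 -> L0 hit  d=D]
12: R B2 -> L2 hit  d=D]
13: R B3 -> L3 hit  d=-]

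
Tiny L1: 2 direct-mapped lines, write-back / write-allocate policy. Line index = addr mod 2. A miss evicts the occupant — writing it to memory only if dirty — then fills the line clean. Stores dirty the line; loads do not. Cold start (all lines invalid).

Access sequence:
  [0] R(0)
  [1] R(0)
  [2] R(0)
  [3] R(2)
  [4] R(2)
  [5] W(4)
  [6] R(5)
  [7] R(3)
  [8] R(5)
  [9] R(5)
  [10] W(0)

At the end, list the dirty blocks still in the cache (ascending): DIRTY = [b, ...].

DIRTY = [0]

0: R B0 → L0 miss [-]
1: R B0 → L0 hit [-]
2: R B0 → L0 hit [-]
3: R B2 → L0 miss [-]
4: R B2 → L0 hit [-]
5: W B4 → L0 miss [D]
6: R B5 → L1 miss [-]
7: R B3 → L1 miss [-]
8: R B5 → L1 miss [-]
9: R B5 → L1 hit [-]
10: W B0 → L0 miss wb→B4 [D]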